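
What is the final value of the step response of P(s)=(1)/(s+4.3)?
FVT: lim_{t→∞} y(t) = lim_{s→0} s*Y(s) where Y(s) = P(s)/s.
= lim_{s→0} P(s) = P(0) = num(0)/den(0) = 1/4.3 = 0.2326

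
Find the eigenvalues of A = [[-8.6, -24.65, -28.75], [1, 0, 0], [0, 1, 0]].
Eigenvalues solve det(λI - A) = 0.
Characteristic polynomial: λ^3 + 8.6*λ^2 + 24.65*λ + 28.75 = 0.
Factor: (λ + 4.6)(λ^2 + 4*λ + 6.25) = 0.
Roots: -2 + 1.5j, -2 - 1.5j, -4.6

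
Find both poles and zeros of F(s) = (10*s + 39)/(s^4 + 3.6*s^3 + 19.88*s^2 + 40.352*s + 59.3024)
Set denominator = 0: s^4 + 3.6*s^3 + 19.88*s^2 + 40.352*s + 59.3024 = (s^2 + 2.8*s + 4.52)(s^2 + 0.8*s + 13.12) = 0 → Poles: -0.4 + 3.6j, -0.4 - 3.6j, -1.4 + 1.6j, -1.4 - 1.6j
Set numerator = 0: 10*s + 39 = 0 → Zeros: -3.9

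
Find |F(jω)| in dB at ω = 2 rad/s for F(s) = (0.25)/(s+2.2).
Substitute s = j*2: F(j2) = 0.0622172 - 0.0565611j.
|F(j2)| = sqrt(Re² + Im²) = 0.08408.
20*log₁₀(0.08408) = -21.51 dB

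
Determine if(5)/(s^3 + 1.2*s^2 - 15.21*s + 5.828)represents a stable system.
Denominator: s^3 + 1.2*s^2 - 15.21*s + 5.828 = (s - 0.4)(s - 3.1)(s + 4.7). Poles: -4.7, 0.4, 3.1. All Re(p)<0: No (unstable)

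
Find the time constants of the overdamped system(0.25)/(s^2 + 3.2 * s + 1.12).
Overdamped: real poles at -2.8, -0.4. τ = -1/pole → τ₁ = 0.3571, τ₂ = 2.5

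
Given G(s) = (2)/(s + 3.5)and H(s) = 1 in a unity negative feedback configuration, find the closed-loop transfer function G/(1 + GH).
Closed-loop T = G/(1+GH).
Numerator: G_num * H_den = 2.
Denominator: G_den * H_den + G_num * H_num = (s + 3.5) + (2) = s + 5.5.
T(s) = (2)/(s + 5.5)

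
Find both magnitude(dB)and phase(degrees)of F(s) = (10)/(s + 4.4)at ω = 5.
Substitute s = j*5: F(j5) = 0.991885 - 1.12714j.
|F| = 20*log₁₀(sqrt(Re²+Im²)) = 3.53 dB.
∠F = atan2(Im, Re) = -48.65°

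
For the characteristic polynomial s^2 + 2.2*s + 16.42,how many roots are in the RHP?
Poles: -1.1 + 3.9j, -1.1 - 3.9j. RHP poles (Re>0): 0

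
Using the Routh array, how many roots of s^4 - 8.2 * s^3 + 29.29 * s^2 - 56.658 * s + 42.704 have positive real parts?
Routh array:
s^4: [1, 29.29, 42.704]; s^3: [-8.2, -56.658]; s^2: [22.3805, 42.704]; s^1: [-41.0117]; s^0: [42.704]
First column: [1, -8.2, 22.3805, -41.0117, 42.704]. Sign changes = RHP roots = 4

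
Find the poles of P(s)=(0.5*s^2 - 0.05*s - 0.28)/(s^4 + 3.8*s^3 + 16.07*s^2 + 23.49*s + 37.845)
Set denominator = 0: s^4 + 3.8*s^3 + 16.07*s^2 + 23.49*s + 37.845 = (s^2 + 1.8*s + 5.22)(s^2 + 2*s + 7.25) = 0 → Poles: -0.9 + 2.1j, -0.9 - 2.1j, -1 + 2.5j, -1 - 2.5j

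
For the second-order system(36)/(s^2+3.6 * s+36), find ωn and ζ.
Standard form: ωn²/(s²+2ζωn·s+ωn²).
const=36=ωn² → ωn=6, s coeff=3.6=2ζωn → ζ=0.3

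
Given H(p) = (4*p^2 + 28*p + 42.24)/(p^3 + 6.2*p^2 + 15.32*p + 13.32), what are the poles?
Set denominator = 0: p^3 + 6.2*p^2 + 15.32*p + 13.32 = (p + 1.8)(p^2 + 4.4*p + 7.4) = 0 → Poles: -1.8, -2.2 + 1.6j, -2.2 - 1.6j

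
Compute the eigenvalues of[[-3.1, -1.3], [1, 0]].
Eigenvalues solve det(λI - A) = 0.
Characteristic polynomial: λ^2 + 3.1*λ + 1.3 = 0.
Factor: (λ + 0.5)(λ + 2.6) = 0.
Roots: -0.5, -2.6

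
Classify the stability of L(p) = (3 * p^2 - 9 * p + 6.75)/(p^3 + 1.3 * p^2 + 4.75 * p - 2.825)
Denominator: p^3 + 1.3*p^2 + 4.75*p - 2.825 = (p - 0.5)(p^2 + 1.8*p + 5.65). Poles: -0.9 + 2.2j, -0.9 - 2.2j, 0.5. Unstable (1 pole(s) in RHP)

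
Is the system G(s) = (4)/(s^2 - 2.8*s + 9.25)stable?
Denominator: s^2 - 2.8*s + 9.25. Poles: 1.4 + 2.7j, 1.4 - 2.7j. All Re(p)<0: No (unstable)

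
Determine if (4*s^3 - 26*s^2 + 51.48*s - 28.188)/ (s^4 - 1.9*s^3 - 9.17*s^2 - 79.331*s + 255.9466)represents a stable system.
Denominator: s^4 - 1.9*s^3 - 9.17*s^2 - 79.331*s + 255.9466 = (s - 2.6)(s - 4.9)(s^2 + 5.6*s + 20.09). Poles: -2.8 + 3.5j, -2.8 - 3.5j, 2.6, 4.9. All Re(p)<0: No (unstable)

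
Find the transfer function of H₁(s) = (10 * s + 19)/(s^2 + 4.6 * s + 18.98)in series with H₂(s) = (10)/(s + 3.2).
Series: H = H₁ · H₂ = (n₁·n₂)/(d₁·d₂).
Num: n₁·n₂ = 100*s + 190. Den: d₁·d₂ = s^3 + 7.8*s^2 + 33.7*s + 60.736.
H(s) = (100*s + 190)/(s^3 + 7.8*s^2 + 33.7*s + 60.736)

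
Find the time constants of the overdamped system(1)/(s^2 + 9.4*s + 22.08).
Overdamped: real poles at -4.8, -4.6. τ = -1/pole → τ₁ = 0.2083, τ₂ = 0.2174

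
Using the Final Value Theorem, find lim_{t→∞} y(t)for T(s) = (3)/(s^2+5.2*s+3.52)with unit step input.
FVT: lim_{t→∞} y(t) = lim_{s→0} s*Y(s) where Y(s) = T(s)/s.
= lim_{s→0} T(s) = T(0) = num(0)/den(0) = 3/3.52 = 0.8523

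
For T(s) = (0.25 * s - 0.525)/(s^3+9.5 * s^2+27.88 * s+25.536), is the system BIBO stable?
Denominator: s^3 + 9.5*s^2 + 27.88*s + 25.536 = (s + 4.8)(s + 1.9)(s + 2.8). Poles: -1.9, -2.8, -4.8. All Re(p)<0: Yes (stable)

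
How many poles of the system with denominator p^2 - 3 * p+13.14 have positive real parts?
Poles: 1.5 + 3.3j, 1.5 - 3.3j. RHP poles (Re>0): 2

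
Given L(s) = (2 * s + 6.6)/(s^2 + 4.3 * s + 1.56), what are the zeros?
Set numerator = 0: 2*s + 6.6 = 0 → Zeros: -3.3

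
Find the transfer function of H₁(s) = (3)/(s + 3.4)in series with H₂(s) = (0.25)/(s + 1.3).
Series: H = H₁ · H₂ = (n₁·n₂)/(d₁·d₂).
Num: n₁·n₂ = 0.75. Den: d₁·d₂ = s^2 + 4.7*s + 4.42.
H(s) = (0.75)/(s^2 + 4.7*s + 4.42)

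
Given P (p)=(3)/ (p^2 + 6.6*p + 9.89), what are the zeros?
Numerator is a nonzero constant (3) → Zeros: none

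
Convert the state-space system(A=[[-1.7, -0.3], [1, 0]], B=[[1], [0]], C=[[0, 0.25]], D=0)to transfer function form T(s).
T(s) = C(sI - A)⁻¹B + D.
Characteristic polynomial det(sI - A) = s^2 + 1.7*s + 0.3.
Numerator from C·adj(sI-A)·B + D·det(sI-A) = 0.25.
T(s) = (0.25)/(s^2 + 1.7*s + 0.3)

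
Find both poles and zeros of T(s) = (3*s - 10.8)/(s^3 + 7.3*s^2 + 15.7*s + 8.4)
Set denominator = 0: s^3 + 7.3*s^2 + 15.7*s + 8.4 = (s + 0.8)(s + 3)(s + 3.5) = 0 → Poles: -0.8, -3, -3.5
Set numerator = 0: 3*s - 10.8 = 0 → Zeros: 3.6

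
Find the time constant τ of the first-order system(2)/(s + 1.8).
First-order system: τ = -1/pole. Pole = -1.8. τ = -1/(-1.8) = 0.5556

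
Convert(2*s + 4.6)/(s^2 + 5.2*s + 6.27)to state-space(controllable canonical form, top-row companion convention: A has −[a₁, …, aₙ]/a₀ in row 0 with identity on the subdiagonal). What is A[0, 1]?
Reachable canonical form for den = s^2 + 5.2*s + 6.27: top row of A = -[a₁,a₂,...,aₙ]/a₀, ones on the subdiagonal, zeros elsewhere.
A = [[-5.2, -6.27], [1, 0]].
A[0,1] = -6.27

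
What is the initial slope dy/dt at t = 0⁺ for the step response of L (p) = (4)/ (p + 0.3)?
IVT: y'(0⁺) = lim_{p→∞} p²·Y(p) = lim_{p→∞} p·L(p).
deg(num) = 0, deg(den) = 1, relative degree = 1, so p·L(p) → (leading num)/(leading den) = 4/1 = 4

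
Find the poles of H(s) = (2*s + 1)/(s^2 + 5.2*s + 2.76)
Set denominator = 0: s^2 + 5.2*s + 2.76 = (s + 0.6)(s + 4.6) = 0 → Poles: -0.6, -4.6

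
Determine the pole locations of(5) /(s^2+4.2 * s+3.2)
Set denominator = 0: s^2 + 4.2*s + 3.2 = (s + 1)(s + 3.2) = 0 → Poles: -1, -3.2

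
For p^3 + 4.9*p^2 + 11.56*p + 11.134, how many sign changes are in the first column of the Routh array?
Routh array:
p^3: [1, 11.56]; p^2: [4.9, 11.134]; p^1: [9.28776]; p^0: [11.134]
First column: [1, 4.9, 9.28776, 11.134]. Sign changes = 0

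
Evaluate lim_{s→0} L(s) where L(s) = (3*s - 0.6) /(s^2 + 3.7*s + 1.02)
DC gain = L(0) = num(0)/den(0) = -0.6/1.02 = -0.5882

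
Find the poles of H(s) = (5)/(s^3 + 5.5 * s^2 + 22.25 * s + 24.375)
Set denominator = 0: s^3 + 5.5*s^2 + 22.25*s + 24.375 = (s + 1.5)(s^2 + 4*s + 16.25) = 0 → Poles: -1.5, -2 + 3.5j, -2 - 3.5j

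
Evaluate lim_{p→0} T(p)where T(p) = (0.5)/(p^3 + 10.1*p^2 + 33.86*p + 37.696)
DC gain = T(0) = num(0)/den(0) = 0.5/37.696 = 0.01326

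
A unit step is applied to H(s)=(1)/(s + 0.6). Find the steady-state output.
FVT: lim_{t→∞} y(t) = lim_{s→0} s*Y(s) where Y(s) = H(s)/s.
= lim_{s→0} H(s) = H(0) = num(0)/den(0) = 1/0.6 = 1.667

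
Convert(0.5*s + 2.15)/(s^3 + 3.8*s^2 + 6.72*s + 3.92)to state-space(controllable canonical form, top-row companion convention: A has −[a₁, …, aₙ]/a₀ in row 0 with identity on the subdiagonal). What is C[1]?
Reachable canonical form: C = numerator coefficients (right-aligned, zero-padded to length n).
num = 0.5*s + 2.15, C = [[0, 0.5, 2.15]].
C[1] = 0.5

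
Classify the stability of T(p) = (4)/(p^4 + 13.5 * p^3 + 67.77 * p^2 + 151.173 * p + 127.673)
Denominator: p^4 + 13.5*p^3 + 67.77*p^2 + 151.173*p + 127.673 = (p + 3.5)(p + 4.6)(p^2 + 5.4*p + 7.93). Poles: -2.7 + 0.8j, -2.7 - 0.8j, -3.5, -4.6. Stable (all poles in LHP)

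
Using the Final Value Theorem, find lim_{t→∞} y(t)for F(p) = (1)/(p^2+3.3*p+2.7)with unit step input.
FVT: lim_{t→∞} y(t) = lim_{p→0} p*Y(p) where Y(p) = F(p)/p.
= lim_{p→0} F(p) = F(0) = num(0)/den(0) = 1/2.7 = 0.3704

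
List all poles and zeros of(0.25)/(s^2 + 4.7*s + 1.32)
Set denominator = 0: s^2 + 4.7*s + 1.32 = (s + 4.4)(s + 0.3) = 0 → Poles: -0.3, -4.4
Numerator is a nonzero constant (0.25) → Zeros: none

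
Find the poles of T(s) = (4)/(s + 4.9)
Set denominator = 0: s + 4.9 = 0 → Poles: -4.9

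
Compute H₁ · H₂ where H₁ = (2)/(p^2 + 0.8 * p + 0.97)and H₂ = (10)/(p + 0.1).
Series: H = H₁ · H₂ = (n₁·n₂)/(d₁·d₂).
Num: n₁·n₂ = 20. Den: d₁·d₂ = p^3 + 0.9*p^2 + 1.05*p + 0.097.
H(p) = (20)/(p^3 + 0.9*p^2 + 1.05*p + 0.097)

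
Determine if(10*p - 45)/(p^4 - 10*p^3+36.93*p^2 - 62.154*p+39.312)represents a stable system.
Denominator: p^4 - 10*p^3 + 36.93*p^2 - 62.154*p + 39.312 = (p - 4.2)(p - 1.6)(p^2 - 4.2*p + 5.85). Poles: 1.6, 2.1 + 1.2j, 2.1 - 1.2j, 4.2. All Re(p)<0: No (unstable)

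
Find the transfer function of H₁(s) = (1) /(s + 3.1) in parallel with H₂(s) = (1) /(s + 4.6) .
Parallel: H = H₁ + H₂ = (n₁·d₂ + n₂·d₁)/(d₁·d₂).
n₁·d₂ = s + 4.6. n₂·d₁ = s + 3.1. Sum = 2*s + 7.7. d₁·d₂ = s^2 + 7.7*s + 14.26.
H(s) = (2*s + 7.7)/(s^2 + 7.7*s + 14.26)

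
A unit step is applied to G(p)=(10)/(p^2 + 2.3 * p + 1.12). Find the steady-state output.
FVT: lim_{t→∞} y(t) = lim_{p→0} p*Y(p) where Y(p) = G(p)/p.
= lim_{p→0} G(p) = G(0) = num(0)/den(0) = 10/1.12 = 8.929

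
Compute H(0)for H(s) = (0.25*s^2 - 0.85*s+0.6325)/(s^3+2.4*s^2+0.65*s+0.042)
DC gain = H(0) = num(0)/den(0) = 0.6325/0.042 = 15.06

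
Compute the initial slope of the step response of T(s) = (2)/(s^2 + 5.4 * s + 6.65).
IVT: y'(0⁺) = lim_{s→∞} s²·Y(s) = lim_{s→∞} s·T(s).
deg(num) = 0, deg(den) = 2, relative degree = 2 ≥ 2, so s·T(s) → 0. Initial slope = 0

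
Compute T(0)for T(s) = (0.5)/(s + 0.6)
DC gain = T(0) = num(0)/den(0) = 0.5/0.6 = 0.8333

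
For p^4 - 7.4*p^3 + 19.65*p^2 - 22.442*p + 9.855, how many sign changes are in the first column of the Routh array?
Routh array:
p^4: [1, 19.65, 9.855]; p^3: [-7.4, -22.442]; p^2: [16.6173, 9.855]; p^1: [-18.0534]; p^0: [9.855]
First column: [1, -7.4, 16.6173, -18.0534, 9.855]. Sign changes = 4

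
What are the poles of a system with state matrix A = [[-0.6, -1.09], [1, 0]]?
Eigenvalues solve det(λI - A) = 0.
Characteristic polynomial: λ^2 + 0.6*λ + 1.09 = 0.
Roots: -0.3 + 1j, -0.3 - 1j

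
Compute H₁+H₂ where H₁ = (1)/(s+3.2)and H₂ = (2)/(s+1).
Parallel: H = H₁ + H₂ = (n₁·d₂ + n₂·d₁)/(d₁·d₂).
n₁·d₂ = s + 1. n₂·d₁ = 2*s + 6.4. Sum = 3*s + 7.4. d₁·d₂ = s^2 + 4.2*s + 3.2.
H(s) = (3*s + 7.4)/(s^2 + 4.2*s + 3.2)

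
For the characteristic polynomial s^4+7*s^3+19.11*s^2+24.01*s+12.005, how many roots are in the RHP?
s^4 + 7*s^3 + 19.11*s^2 + 24.01*s + 12.005 = (s^2 + 2.8*s + 2.45)(s^2 + 4.2*s + 4.9). Poles: -1.4 + 0.7j, -1.4 - 0.7j, -2.1 + 0.7j, -2.1 - 0.7j. RHP poles (Re>0): 0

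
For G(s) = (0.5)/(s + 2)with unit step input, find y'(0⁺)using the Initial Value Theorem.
IVT: y'(0⁺) = lim_{s→∞} s²·Y(s) = lim_{s→∞} s·G(s).
deg(num) = 0, deg(den) = 1, relative degree = 1, so s·G(s) → (leading num)/(leading den) = 0.5/1 = 0.5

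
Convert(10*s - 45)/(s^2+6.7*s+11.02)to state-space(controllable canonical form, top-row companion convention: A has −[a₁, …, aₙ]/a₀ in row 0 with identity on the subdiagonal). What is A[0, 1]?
Reachable canonical form for den = s^2 + 6.7*s + 11.02: top row of A = -[a₁,a₂,...,aₙ]/a₀, ones on the subdiagonal, zeros elsewhere.
A = [[-6.7, -11.02], [1, 0]].
A[0,1] = -11.02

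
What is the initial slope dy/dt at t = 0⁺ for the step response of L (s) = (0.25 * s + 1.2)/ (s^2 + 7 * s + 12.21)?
IVT: y'(0⁺) = lim_{s→∞} s²·Y(s) = lim_{s→∞} s·L(s).
deg(num) = 1, deg(den) = 2, relative degree = 1, so s·L(s) → (leading num)/(leading den) = 0.25/1 = 0.25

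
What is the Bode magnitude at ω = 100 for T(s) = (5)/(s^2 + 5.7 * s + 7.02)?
Substitute s = j*100: T(j100) = -0.000498729 - 2.84475e-05j.
|T(j100)| = sqrt(Re² + Im²) = 0.0004995.
20*log₁₀(0.0004995) = -66.03 dB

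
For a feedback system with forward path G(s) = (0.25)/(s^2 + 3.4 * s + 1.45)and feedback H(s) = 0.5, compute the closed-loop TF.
Closed-loop T = G/(1+GH).
Numerator: G_num * H_den = 0.25.
Denominator: G_den * H_den + G_num * H_num = (s^2 + 3.4*s + 1.45) + (0.125) = s^2 + 3.4*s + 1.575.
T(s) = (0.25)/(s^2 + 3.4*s + 1.575)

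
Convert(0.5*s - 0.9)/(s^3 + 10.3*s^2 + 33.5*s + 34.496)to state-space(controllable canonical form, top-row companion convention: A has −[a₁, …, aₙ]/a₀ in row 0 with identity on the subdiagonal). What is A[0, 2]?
Reachable canonical form for den = s^3 + 10.3*s^2 + 33.5*s + 34.496: top row of A = -[a₁,a₂,...,aₙ]/a₀, ones on the subdiagonal, zeros elsewhere.
A = [[-10.3, -33.5, -34.496], [1, 0, 0], [0, 1, 0]].
A[0,2] = -34.496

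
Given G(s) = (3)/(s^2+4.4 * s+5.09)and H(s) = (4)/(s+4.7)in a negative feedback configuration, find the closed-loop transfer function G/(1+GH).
Closed-loop T = G/(1+GH).
Numerator: G_num * H_den = 3*s + 14.1.
Denominator: G_den * H_den + G_num * H_num = (s^3 + 9.1*s^2 + 25.77*s + 23.923) + (12) = s^3 + 9.1*s^2 + 25.77*s + 35.923.
T(s) = (3*s + 14.1)/(s^3 + 9.1*s^2 + 25.77*s + 35.923)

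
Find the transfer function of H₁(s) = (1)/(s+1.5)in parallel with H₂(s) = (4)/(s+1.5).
Parallel: H = H₁ + H₂ = (n₁·d₂ + n₂·d₁)/(d₁·d₂).
n₁·d₂ = s + 1.5. n₂·d₁ = 4*s + 6. Sum = 5*s + 7.5. d₁·d₂ = s^2 + 3*s + 2.25.
H(s) = (5*s + 7.5)/(s^2 + 3*s + 2.25)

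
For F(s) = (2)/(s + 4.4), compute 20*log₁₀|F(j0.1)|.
Substitute s = j*0.1: F(j0.1) = 0.454311 - 0.0103252j.
|F(j0.1)| = sqrt(Re² + Im²) = 0.4544.
20*log₁₀(0.4544) = -6.85 dB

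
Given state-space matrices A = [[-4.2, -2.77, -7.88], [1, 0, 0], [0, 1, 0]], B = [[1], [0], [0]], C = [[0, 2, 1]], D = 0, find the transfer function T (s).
T(s) = C(sI - A)⁻¹B + D.
Characteristic polynomial det(sI - A) = s^3 + 4.2*s^2 + 2.77*s + 7.88.
Numerator from C·adj(sI-A)·B + D·det(sI-A) = 2*s + 1.
T(s) = (2*s + 1)/(s^3 + 4.2*s^2 + 2.77*s + 7.88)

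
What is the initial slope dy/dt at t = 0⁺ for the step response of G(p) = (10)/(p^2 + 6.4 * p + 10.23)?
IVT: y'(0⁺) = lim_{p→∞} p²·Y(p) = lim_{p→∞} p·G(p).
deg(num) = 0, deg(den) = 2, relative degree = 2 ≥ 2, so p·G(p) → 0. Initial slope = 0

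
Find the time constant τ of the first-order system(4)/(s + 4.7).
First-order system: τ = -1/pole. Pole = -4.7. τ = -1/(-4.7) = 0.2128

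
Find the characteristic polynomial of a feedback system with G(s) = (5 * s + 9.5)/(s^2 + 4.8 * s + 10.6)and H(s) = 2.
Characteristic poly = G_den * H_den + G_num * H_num = (s^2 + 4.8*s + 10.6) + (10*s + 19) = s^2 + 14.8*s + 29.6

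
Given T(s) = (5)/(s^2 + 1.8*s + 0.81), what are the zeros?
Numerator is a nonzero constant (5) → Zeros: none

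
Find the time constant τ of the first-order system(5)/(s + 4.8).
First-order system: τ = -1/pole. Pole = -4.8. τ = -1/(-4.8) = 0.2083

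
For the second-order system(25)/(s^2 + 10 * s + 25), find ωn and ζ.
Standard form: ωn²/(s²+2ζωn·s+ωn²).
const=25=ωn² → ωn=5, s coeff=10=2ζωn → ζ=1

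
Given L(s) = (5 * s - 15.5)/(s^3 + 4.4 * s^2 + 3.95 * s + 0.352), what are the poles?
Set denominator = 0: s^3 + 4.4*s^2 + 3.95*s + 0.352 = (s + 0.1)(s + 1.1)(s + 3.2) = 0 → Poles: -0.1, -1.1, -3.2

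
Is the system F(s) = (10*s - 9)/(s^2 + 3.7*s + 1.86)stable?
Denominator: s^2 + 3.7*s + 1.86 = (s + 0.6)(s + 3.1). Poles: -0.6, -3.1. All Re(p)<0: Yes (stable)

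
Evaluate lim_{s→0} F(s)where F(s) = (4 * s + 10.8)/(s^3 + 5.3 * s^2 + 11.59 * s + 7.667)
DC gain = F(0) = num(0)/den(0) = 10.8/7.667 = 1.409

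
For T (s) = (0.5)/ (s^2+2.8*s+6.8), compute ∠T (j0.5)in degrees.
Substitute s = j*0.5: T(j0.5) = 0.0730008 - 0.0156032j.
∠T(j0.5) = atan2(Im, Re) = atan2(-0.0156032, 0.0730008) = -12.06°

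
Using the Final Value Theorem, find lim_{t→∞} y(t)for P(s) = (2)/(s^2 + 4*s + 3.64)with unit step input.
FVT: lim_{t→∞} y(t) = lim_{s→0} s*Y(s) where Y(s) = P(s)/s.
= lim_{s→0} P(s) = P(0) = num(0)/den(0) = 2/3.64 = 0.5495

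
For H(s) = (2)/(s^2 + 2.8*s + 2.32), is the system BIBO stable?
Denominator: s^2 + 2.8*s + 2.32. Poles: -1.4 + 0.6j, -1.4 - 0.6j. All Re(p)<0: Yes (stable)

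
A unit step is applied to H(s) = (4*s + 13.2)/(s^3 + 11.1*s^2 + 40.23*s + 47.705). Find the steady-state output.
FVT: lim_{t→∞} y(t) = lim_{s→0} s*Y(s) where Y(s) = H(s)/s.
= lim_{s→0} H(s) = H(0) = num(0)/den(0) = 13.2/47.705 = 0.2767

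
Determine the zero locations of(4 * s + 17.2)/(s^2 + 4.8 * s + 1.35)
Set numerator = 0: 4*s + 17.2 = 0 → Zeros: -4.3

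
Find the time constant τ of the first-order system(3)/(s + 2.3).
First-order system: τ = -1/pole. Pole = -2.3. τ = -1/(-2.3) = 0.4348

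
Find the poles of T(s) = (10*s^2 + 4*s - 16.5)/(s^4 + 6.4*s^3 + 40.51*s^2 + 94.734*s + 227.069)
Set denominator = 0: s^4 + 6.4*s^3 + 40.51*s^2 + 94.734*s + 227.069 = (s^2 + 3.8*s + 18.05)(s^2 + 2.6*s + 12.58) = 0 → Poles: -1.3 + 3.3j, -1.3 - 3.3j, -1.9 + 3.8j, -1.9 - 3.8j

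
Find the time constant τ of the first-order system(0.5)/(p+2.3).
First-order system: τ = -1/pole. Pole = -2.3. τ = -1/(-2.3) = 0.4348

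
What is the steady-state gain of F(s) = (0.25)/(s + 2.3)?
DC gain = F(0) = num(0)/den(0) = 0.25/2.3 = 0.1087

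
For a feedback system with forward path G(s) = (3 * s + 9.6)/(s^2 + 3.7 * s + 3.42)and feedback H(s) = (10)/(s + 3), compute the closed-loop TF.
Closed-loop T = G/(1+GH).
Numerator: G_num * H_den = 3*s^2 + 18.6*s + 28.8.
Denominator: G_den * H_den + G_num * H_num = (s^3 + 6.7*s^2 + 14.52*s + 10.26) + (30*s + 96) = s^3 + 6.7*s^2 + 44.52*s + 106.26.
T(s) = (3*s^2 + 18.6*s + 28.8)/(s^3 + 6.7*s^2 + 44.52*s + 106.26)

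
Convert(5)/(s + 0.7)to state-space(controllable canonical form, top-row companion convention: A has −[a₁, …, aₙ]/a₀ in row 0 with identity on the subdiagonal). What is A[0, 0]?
Reachable canonical form for den = s + 0.7: top row of A = -[a₁,a₂,...,aₙ]/a₀, ones on the subdiagonal, zeros elsewhere.
A = [[-0.7]].
A[0,0] = -0.7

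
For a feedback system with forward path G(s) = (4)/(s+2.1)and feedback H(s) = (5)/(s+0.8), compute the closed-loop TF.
Closed-loop T = G/(1+GH).
Numerator: G_num * H_den = 4*s + 3.2.
Denominator: G_den * H_den + G_num * H_num = (s^2 + 2.9*s + 1.68) + (20) = s^2 + 2.9*s + 21.68.
T(s) = (4*s + 3.2)/(s^2 + 2.9*s + 21.68)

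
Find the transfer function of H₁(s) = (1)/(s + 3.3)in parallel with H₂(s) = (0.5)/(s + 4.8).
Parallel: H = H₁ + H₂ = (n₁·d₂ + n₂·d₁)/(d₁·d₂).
n₁·d₂ = s + 4.8. n₂·d₁ = 0.5*s + 1.65. Sum = 1.5*s + 6.45. d₁·d₂ = s^2 + 8.1*s + 15.84.
H(s) = (1.5*s + 6.45)/(s^2 + 8.1*s + 15.84)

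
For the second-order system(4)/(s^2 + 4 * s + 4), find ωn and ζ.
Standard form: ωn²/(s²+2ζωn·s+ωn²).
const=4=ωn² → ωn=2, s coeff=4=2ζωn → ζ=1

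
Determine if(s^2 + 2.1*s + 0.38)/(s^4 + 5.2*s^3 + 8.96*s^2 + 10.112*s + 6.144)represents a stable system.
Denominator: s^4 + 5.2*s^3 + 8.96*s^2 + 10.112*s + 6.144 = (s + 1.2)(s + 3.2)(s^2 + 0.8*s + 1.6). Poles: -0.4 + 1.2j, -0.4 - 1.2j, -1.2, -3.2. All Re(p)<0: Yes (stable)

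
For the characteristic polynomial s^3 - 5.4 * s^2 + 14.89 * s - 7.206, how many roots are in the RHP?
s^3 - 5.4*s^2 + 14.89*s - 7.206 = (s - 0.6)(s^2 - 4.8*s + 12.01). Poles: 0.6, 2.4 + 2.5j, 2.4 - 2.5j. RHP poles (Re>0): 3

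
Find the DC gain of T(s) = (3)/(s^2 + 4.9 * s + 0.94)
DC gain = T(0) = num(0)/den(0) = 3/0.94 = 3.191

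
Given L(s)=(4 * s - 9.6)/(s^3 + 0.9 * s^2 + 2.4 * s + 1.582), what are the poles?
Set denominator = 0: s^3 + 0.9*s^2 + 2.4*s + 1.582 = (s + 0.7)(s^2 + 0.2*s + 2.26) = 0 → Poles: -0.1 + 1.5j, -0.1 - 1.5j, -0.7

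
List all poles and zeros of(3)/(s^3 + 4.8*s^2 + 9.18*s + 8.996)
Set denominator = 0: s^3 + 4.8*s^2 + 9.18*s + 8.996 = (s + 2.6)(s^2 + 2.2*s + 3.46) = 0 → Poles: -1.1 + 1.5j, -1.1 - 1.5j, -2.6
Numerator is a nonzero constant (3) → Zeros: none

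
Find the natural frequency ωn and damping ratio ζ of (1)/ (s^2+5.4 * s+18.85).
Underdamped: complex pole -2.7 + 3.4j. ωn = |pole| = 4.342, ζ = -Re(pole)/ωn = 0.6219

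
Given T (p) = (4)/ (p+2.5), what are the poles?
Set denominator = 0: p + 2.5 = 0 → Poles: -2.5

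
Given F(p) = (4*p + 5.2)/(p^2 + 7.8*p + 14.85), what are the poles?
Set denominator = 0: p^2 + 7.8*p + 14.85 = (p + 4.5)(p + 3.3) = 0 → Poles: -3.3, -4.5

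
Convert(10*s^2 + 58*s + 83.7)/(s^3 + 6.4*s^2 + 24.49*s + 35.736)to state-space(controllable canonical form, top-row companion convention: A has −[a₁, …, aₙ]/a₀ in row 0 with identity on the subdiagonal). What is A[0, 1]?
Reachable canonical form for den = s^3 + 6.4*s^2 + 24.49*s + 35.736: top row of A = -[a₁,a₂,...,aₙ]/a₀, ones on the subdiagonal, zeros elsewhere.
A = [[-6.4, -24.49, -35.736], [1, 0, 0], [0, 1, 0]].
A[0,1] = -24.49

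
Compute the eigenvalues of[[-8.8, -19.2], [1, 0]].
Eigenvalues solve det(λI - A) = 0.
Characteristic polynomial: λ^2 + 8.8*λ + 19.2 = 0.
Factor: (λ + 4.8)(λ + 4) = 0.
Roots: -4, -4.8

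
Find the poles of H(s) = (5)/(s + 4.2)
Set denominator = 0: s + 4.2 = 0 → Poles: -4.2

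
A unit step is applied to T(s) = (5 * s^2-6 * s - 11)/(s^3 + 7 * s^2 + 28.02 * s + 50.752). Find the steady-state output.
FVT: lim_{t→∞} y(t) = lim_{s→0} s*Y(s) where Y(s) = T(s)/s.
= lim_{s→0} T(s) = T(0) = num(0)/den(0) = -11/50.752 = -0.2167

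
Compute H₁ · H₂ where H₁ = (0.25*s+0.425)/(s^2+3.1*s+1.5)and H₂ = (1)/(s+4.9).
Series: H = H₁ · H₂ = (n₁·n₂)/(d₁·d₂).
Num: n₁·n₂ = 0.25*s + 0.425. Den: d₁·d₂ = s^3 + 8*s^2 + 16.69*s + 7.35.
H(s) = (0.25*s + 0.425)/(s^3 + 8*s^2 + 16.69*s + 7.35)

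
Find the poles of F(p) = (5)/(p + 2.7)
Set denominator = 0: p + 2.7 = 0 → Poles: -2.7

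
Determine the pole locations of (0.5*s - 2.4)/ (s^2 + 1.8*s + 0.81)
Set denominator = 0: s^2 + 1.8*s + 0.81 = (s + 0.9)(s + 0.9) = 0 → Poles: -0.9, -0.9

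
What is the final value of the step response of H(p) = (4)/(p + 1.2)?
FVT: lim_{t→∞} y(t) = lim_{p→0} p*Y(p) where Y(p) = H(p)/p.
= lim_{p→0} H(p) = H(0) = num(0)/den(0) = 4/1.2 = 3.333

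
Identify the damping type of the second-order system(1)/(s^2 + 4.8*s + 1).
Standard form: ωn²/(s²+2ζωn·s+ωn²) gives ωn=1, ζ=2.4.
Overdamped (ζ = 2.4 > 1)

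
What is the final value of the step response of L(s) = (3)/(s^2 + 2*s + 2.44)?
FVT: lim_{t→∞} y(t) = lim_{s→0} s*Y(s) where Y(s) = L(s)/s.
= lim_{s→0} L(s) = L(0) = num(0)/den(0) = 3/2.44 = 1.23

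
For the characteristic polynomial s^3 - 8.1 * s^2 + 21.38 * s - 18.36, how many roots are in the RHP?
s^3 - 8.1*s^2 + 21.38*s - 18.36 = (s - 3.4)(s - 2.7)(s - 2). Poles: 2, 2.7, 3.4. RHP poles (Re>0): 3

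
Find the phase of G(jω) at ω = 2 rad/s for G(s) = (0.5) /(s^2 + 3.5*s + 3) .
Substitute s = j*2: G(j2) = -0.01 - 0.07j.
∠G(j2) = atan2(Im, Re) = atan2(-0.07, -0.01) = -98.13°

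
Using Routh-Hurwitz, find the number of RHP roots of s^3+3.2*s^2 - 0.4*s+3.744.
Routh array:
s^3: [1, -0.4]; s^2: [3.2, 3.744]; s^1: [-1.57]; s^0: [3.744]
First column: [1, 3.2, -1.57, 3.744]. Sign changes = RHP roots = 2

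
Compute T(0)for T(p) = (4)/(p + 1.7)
DC gain = T(0) = num(0)/den(0) = 4/1.7 = 2.353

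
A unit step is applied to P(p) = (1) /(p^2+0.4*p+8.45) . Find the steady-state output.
FVT: lim_{t→∞} y(t) = lim_{p→0} p*Y(p) where Y(p) = P(p)/p.
= lim_{p→0} P(p) = P(0) = num(0)/den(0) = 1/8.45 = 0.1183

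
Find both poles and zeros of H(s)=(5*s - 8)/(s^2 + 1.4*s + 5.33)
Set denominator = 0: s^2 + 1.4*s + 5.33 = 0 → Poles: -0.7 + 2.2j, -0.7 - 2.2j
Set numerator = 0: 5*s - 8 = 0 → Zeros: 1.6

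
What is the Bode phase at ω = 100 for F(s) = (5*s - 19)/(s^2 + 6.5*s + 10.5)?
Substitute s = j*100: F(j100) = 0.00513708 - 0.0497183j.
∠F(j100) = atan2(Im, Re) = atan2(-0.0497183, 0.00513708) = -84.10°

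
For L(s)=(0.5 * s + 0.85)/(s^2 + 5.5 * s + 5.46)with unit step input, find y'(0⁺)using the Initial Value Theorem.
IVT: y'(0⁺) = lim_{s→∞} s²·Y(s) = lim_{s→∞} s·L(s).
deg(num) = 1, deg(den) = 2, relative degree = 1, so s·L(s) → (leading num)/(leading den) = 0.5/1 = 0.5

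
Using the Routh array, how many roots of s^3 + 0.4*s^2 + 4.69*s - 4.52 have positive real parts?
Routh array:
s^3: [1, 4.69]; s^2: [0.4, -4.52]; s^1: [15.99]; s^0: [-4.52]
First column: [1, 0.4, 15.99, -4.52]. Sign changes = RHP roots = 1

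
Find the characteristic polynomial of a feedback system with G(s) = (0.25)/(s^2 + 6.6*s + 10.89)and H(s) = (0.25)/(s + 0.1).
Characteristic poly = G_den * H_den + G_num * H_num = (s^3 + 6.7*s^2 + 11.55*s + 1.089) + (0.0625) = s^3 + 6.7*s^2 + 11.55*s + 1.1515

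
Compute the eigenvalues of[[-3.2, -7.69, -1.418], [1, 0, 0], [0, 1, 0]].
Eigenvalues solve det(λI - A) = 0.
Characteristic polynomial: λ^3 + 3.2*λ^2 + 7.69*λ + 1.418 = 0.
Factor: (λ + 0.2)(λ^2 + 3*λ + 7.09) = 0.
Roots: -0.2, -1.5 + 2.2j, -1.5 - 2.2j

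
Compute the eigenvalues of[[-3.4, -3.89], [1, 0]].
Eigenvalues solve det(λI - A) = 0.
Characteristic polynomial: λ^2 + 3.4*λ + 3.89 = 0.
Roots: -1.7 + 1j, -1.7 - 1j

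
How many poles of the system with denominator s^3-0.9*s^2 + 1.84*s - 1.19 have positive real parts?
s^3 - 0.9*s^2 + 1.84*s - 1.19 = (s - 0.7)(s^2 - 0.2*s + 1.7). Poles: 0.1 + 1.3j, 0.1 - 1.3j, 0.7. RHP poles (Re>0): 3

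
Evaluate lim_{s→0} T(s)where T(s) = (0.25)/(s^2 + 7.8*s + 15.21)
DC gain = T(0) = num(0)/den(0) = 0.25/15.21 = 0.01644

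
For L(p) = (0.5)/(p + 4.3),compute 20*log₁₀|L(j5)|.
Substitute p = j*5: L(j5) = 0.0494367 - 0.0574845j.
|L(j5)| = sqrt(Re² + Im²) = 0.07582.
20*log₁₀(0.07582) = -22.40 dB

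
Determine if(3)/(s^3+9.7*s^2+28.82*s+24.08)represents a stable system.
Denominator: s^3 + 9.7*s^2 + 28.82*s + 24.08 = (s + 4)(s + 1.4)(s + 4.3). Poles: -1.4, -4, -4.3. All Re(p)<0: Yes (stable)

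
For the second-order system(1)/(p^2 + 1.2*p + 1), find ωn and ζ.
Standard form: ωn²/(p²+2ζωn·p+ωn²).
const=1=ωn² → ωn=1, p coeff=1.2=2ζωn → ζ=0.6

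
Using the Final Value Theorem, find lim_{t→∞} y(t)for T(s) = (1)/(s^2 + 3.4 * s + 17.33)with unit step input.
FVT: lim_{t→∞} y(t) = lim_{s→0} s*Y(s) where Y(s) = T(s)/s.
= lim_{s→0} T(s) = T(0) = num(0)/den(0) = 1/17.33 = 0.0577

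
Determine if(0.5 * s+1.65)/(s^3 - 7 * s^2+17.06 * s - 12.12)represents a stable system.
Denominator: s^3 - 7*s^2 + 17.06*s - 12.12 = (s - 1.2)(s^2 - 5.8*s + 10.1). Poles: 1.2, 2.9 + 1.3j, 2.9 - 1.3j. All Re(p)<0: No (unstable)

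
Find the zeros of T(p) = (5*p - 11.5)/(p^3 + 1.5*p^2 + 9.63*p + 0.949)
Set numerator = 0: 5*p - 11.5 = 0 → Zeros: 2.3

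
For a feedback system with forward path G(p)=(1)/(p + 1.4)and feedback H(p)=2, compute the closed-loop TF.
Closed-loop T = G/(1+GH).
Numerator: G_num * H_den = 1.
Denominator: G_den * H_den + G_num * H_num = (p + 1.4) + (2) = p + 3.4.
T(p) = (1)/(p + 3.4)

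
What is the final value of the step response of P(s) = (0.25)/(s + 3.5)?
FVT: lim_{t→∞} y(t) = lim_{s→0} s*Y(s) where Y(s) = P(s)/s.
= lim_{s→0} P(s) = P(0) = num(0)/den(0) = 0.25/3.5 = 0.07143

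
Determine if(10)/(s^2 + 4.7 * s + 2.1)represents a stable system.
Denominator: s^2 + 4.7*s + 2.1 = (s + 0.5)(s + 4.2). Poles: -0.5, -4.2. All Re(p)<0: Yes (stable)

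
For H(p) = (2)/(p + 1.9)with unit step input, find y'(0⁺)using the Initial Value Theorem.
IVT: y'(0⁺) = lim_{p→∞} p²·Y(p) = lim_{p→∞} p·H(p).
deg(num) = 0, deg(den) = 1, relative degree = 1, so p·H(p) → (leading num)/(leading den) = 2/1 = 2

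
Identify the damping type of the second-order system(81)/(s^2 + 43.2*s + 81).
Standard form: ωn²/(s²+2ζωn·s+ωn²) gives ωn=9, ζ=2.4.
Overdamped (ζ = 2.4 > 1)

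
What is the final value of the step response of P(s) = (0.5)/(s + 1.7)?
FVT: lim_{t→∞} y(t) = lim_{s→0} s*Y(s) where Y(s) = P(s)/s.
= lim_{s→0} P(s) = P(0) = num(0)/den(0) = 0.5/1.7 = 0.2941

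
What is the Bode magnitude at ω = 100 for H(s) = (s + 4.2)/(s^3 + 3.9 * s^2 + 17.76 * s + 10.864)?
Substitute s = j*100: H(j100) = -0.000100189 + 2.94224e-07j.
|H(j100)| = sqrt(Re² + Im²) = 0.0001002.
20*log₁₀(0.0001002) = -79.98 dB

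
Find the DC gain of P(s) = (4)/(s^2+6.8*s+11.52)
DC gain = P(0) = num(0)/den(0) = 4/11.52 = 0.3472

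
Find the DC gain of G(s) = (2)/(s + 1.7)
DC gain = G(0) = num(0)/den(0) = 2/1.7 = 1.176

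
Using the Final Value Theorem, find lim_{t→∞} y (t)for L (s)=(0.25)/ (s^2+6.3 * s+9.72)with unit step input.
FVT: lim_{t→∞} y(t) = lim_{s→0} s*Y(s) where Y(s) = L(s)/s.
= lim_{s→0} L(s) = L(0) = num(0)/den(0) = 0.25/9.72 = 0.02572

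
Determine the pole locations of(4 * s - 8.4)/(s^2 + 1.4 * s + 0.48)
Set denominator = 0: s^2 + 1.4*s + 0.48 = (s + 0.8)(s + 0.6) = 0 → Poles: -0.6, -0.8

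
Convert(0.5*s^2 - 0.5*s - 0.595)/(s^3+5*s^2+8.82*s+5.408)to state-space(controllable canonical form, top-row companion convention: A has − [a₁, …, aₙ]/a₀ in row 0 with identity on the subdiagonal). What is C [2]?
Reachable canonical form: C = numerator coefficients (right-aligned, zero-padded to length n).
num = 0.5*s^2 - 0.5*s - 0.595, C = [[0.5, -0.5, -0.595]].
C[2] = -0.595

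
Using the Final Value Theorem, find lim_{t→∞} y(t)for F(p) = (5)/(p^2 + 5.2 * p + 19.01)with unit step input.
FVT: lim_{t→∞} y(t) = lim_{p→0} p*Y(p) where Y(p) = F(p)/p.
= lim_{p→0} F(p) = F(0) = num(0)/den(0) = 5/19.01 = 0.263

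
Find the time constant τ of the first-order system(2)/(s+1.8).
First-order system: τ = -1/pole. Pole = -1.8. τ = -1/(-1.8) = 0.5556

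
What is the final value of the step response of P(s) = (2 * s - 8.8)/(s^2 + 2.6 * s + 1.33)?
FVT: lim_{t→∞} y(t) = lim_{s→0} s*Y(s) where Y(s) = P(s)/s.
= lim_{s→0} P(s) = P(0) = num(0)/den(0) = -8.8/1.33 = -6.617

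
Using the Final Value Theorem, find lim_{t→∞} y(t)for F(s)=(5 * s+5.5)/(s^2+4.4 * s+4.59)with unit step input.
FVT: lim_{t→∞} y(t) = lim_{s→0} s*Y(s) where Y(s) = F(s)/s.
= lim_{s→0} F(s) = F(0) = num(0)/den(0) = 5.5/4.59 = 1.198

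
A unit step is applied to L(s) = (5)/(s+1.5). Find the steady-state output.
FVT: lim_{t→∞} y(t) = lim_{s→0} s*Y(s) where Y(s) = L(s)/s.
= lim_{s→0} L(s) = L(0) = num(0)/den(0) = 5/1.5 = 3.333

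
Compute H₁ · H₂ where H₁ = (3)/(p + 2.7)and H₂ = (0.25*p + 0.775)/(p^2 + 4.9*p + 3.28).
Series: H = H₁ · H₂ = (n₁·n₂)/(d₁·d₂).
Num: n₁·n₂ = 0.75*p + 2.325. Den: d₁·d₂ = p^3 + 7.6*p^2 + 16.51*p + 8.856.
H(p) = (0.75*p + 2.325)/(p^3 + 7.6*p^2 + 16.51*p + 8.856)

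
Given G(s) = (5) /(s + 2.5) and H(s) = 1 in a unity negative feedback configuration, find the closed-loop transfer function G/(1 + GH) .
Closed-loop T = G/(1+GH).
Numerator: G_num * H_den = 5.
Denominator: G_den * H_den + G_num * H_num = (s + 2.5) + (5) = s + 7.5.
T(s) = (5)/(s + 7.5)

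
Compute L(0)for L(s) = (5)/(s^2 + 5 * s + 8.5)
DC gain = L(0) = num(0)/den(0) = 5/8.5 = 0.5882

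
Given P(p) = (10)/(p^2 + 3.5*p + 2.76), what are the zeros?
Numerator is a nonzero constant (10) → Zeros: none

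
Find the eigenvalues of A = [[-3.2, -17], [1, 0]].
Eigenvalues solve det(λI - A) = 0.
Characteristic polynomial: λ^2 + 3.2*λ + 17 = 0.
Roots: -1.6 + 3.8j, -1.6 - 3.8j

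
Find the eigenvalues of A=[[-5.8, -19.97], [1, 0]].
Eigenvalues solve det(λI - A) = 0.
Characteristic polynomial: λ^2 + 5.8*λ + 19.97 = 0.
Roots: -2.9 + 3.4j, -2.9 - 3.4j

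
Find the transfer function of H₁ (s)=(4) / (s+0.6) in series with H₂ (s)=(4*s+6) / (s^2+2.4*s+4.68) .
Series: H = H₁ · H₂ = (n₁·n₂)/(d₁·d₂).
Num: n₁·n₂ = 16*s + 24. Den: d₁·d₂ = s^3 + 3*s^2 + 6.12*s + 2.808.
H(s) = (16*s + 24)/(s^3 + 3*s^2 + 6.12*s + 2.808)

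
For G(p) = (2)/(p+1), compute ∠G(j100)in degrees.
Substitute p = j*100: G(j100) = 0.00019998 - 0.019998j.
∠G(j100) = atan2(Im, Re) = atan2(-0.019998, 0.00019998) = -89.43°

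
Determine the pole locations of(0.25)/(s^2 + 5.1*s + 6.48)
Set denominator = 0: s^2 + 5.1*s + 6.48 = (s + 2.7)(s + 2.4) = 0 → Poles: -2.4, -2.7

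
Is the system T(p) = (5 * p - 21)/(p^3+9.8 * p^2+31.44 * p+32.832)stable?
Denominator: p^3 + 9.8*p^2 + 31.44*p + 32.832 = (p + 2.4)(p + 3.6)(p + 3.8). Poles: -2.4, -3.6, -3.8. All Re(p)<0: Yes (stable)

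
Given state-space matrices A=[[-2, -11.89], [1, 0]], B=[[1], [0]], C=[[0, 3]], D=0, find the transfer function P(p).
P(p) = C(pI - A)⁻¹B + D.
Characteristic polynomial det(pI - A) = p^2 + 2*p + 11.89.
Numerator from C·adj(pI-A)·B + D·det(pI-A) = 3.
P(p) = (3)/(p^2 + 2*p + 11.89)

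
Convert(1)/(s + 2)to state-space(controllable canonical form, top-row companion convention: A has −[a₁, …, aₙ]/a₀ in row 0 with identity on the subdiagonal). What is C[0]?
Reachable canonical form: C = numerator coefficients (right-aligned, zero-padded to length n).
num = 1, C = [[1]].
C[0] = 1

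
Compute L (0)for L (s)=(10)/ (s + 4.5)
DC gain = L(0) = num(0)/den(0) = 10/4.5 = 2.222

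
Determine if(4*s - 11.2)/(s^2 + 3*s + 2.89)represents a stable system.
Denominator: s^2 + 3*s + 2.89. Poles: -1.5 + 0.8j, -1.5 - 0.8j. All Re(p)<0: Yes (stable)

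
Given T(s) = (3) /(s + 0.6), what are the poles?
Set denominator = 0: s + 0.6 = 0 → Poles: -0.6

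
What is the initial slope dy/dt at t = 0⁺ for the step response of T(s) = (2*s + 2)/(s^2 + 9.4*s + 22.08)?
IVT: y'(0⁺) = lim_{s→∞} s²·Y(s) = lim_{s→∞} s·T(s).
deg(num) = 1, deg(den) = 2, relative degree = 1, so s·T(s) → (leading num)/(leading den) = 2/1 = 2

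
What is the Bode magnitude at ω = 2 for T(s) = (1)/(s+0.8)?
Substitute s = j*2: T(j2) = 0.172414 - 0.431034j.
|T(j2)| = sqrt(Re² + Im²) = 0.4642.
20*log₁₀(0.4642) = -6.67 dB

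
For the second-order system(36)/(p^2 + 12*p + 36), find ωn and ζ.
Standard form: ωn²/(p²+2ζωn·p+ωn²).
const=36=ωn² → ωn=6, p coeff=12=2ζωn → ζ=1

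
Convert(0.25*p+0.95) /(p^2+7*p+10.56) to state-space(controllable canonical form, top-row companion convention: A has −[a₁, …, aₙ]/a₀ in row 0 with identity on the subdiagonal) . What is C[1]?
Reachable canonical form: C = numerator coefficients (right-aligned, zero-padded to length n).
num = 0.25*p + 0.95, C = [[0.25, 0.95]].
C[1] = 0.95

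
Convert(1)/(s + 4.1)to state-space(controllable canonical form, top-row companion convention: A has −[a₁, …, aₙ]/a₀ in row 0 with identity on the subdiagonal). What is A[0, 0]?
Reachable canonical form for den = s + 4.1: top row of A = -[a₁,a₂,...,aₙ]/a₀, ones on the subdiagonal, zeros elsewhere.
A = [[-4.1]].
A[0,0] = -4.1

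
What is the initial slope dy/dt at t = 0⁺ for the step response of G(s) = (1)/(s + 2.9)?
IVT: y'(0⁺) = lim_{s→∞} s²·Y(s) = lim_{s→∞} s·G(s).
deg(num) = 0, deg(den) = 1, relative degree = 1, so s·G(s) → (leading num)/(leading den) = 1/1 = 1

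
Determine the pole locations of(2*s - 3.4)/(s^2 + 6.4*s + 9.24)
Set denominator = 0: s^2 + 6.4*s + 9.24 = (s + 4.2)(s + 2.2) = 0 → Poles: -2.2, -4.2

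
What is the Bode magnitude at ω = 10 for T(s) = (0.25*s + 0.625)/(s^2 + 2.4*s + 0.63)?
Substitute s = j*10: T(j10) = -0.000201547 - 0.0252072j.
|T(j10)| = sqrt(Re² + Im²) = 0.02521.
20*log₁₀(0.02521) = -31.97 dB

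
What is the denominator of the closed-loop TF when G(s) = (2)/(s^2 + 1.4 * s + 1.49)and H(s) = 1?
Characteristic poly = G_den * H_den + G_num * H_num = (s^2 + 1.4*s + 1.49) + (2) = s^2 + 1.4*s + 3.49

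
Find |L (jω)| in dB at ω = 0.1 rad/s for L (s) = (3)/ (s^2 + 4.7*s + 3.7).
Substitute s = j*0.1: L(j0.1) = 0.800029 - 0.101901j.
|L(j0.1)| = sqrt(Re² + Im²) = 0.8065.
20*log₁₀(0.8065) = -1.87 dB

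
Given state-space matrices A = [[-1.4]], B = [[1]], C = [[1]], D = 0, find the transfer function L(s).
L(s) = C(sI - A)⁻¹B + D.
Characteristic polynomial det(sI - A) = s + 1.4.
Numerator from C·adj(sI-A)·B + D·det(sI-A) = 1.
L(s) = (1)/(s + 1.4)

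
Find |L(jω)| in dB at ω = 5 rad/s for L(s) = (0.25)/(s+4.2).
Substitute s = j*5: L(j5) = 0.0246248 - 0.0293152j.
|L(j5)| = sqrt(Re² + Im²) = 0.03829.
20*log₁₀(0.03829) = -28.34 dB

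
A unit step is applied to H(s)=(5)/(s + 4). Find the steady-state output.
FVT: lim_{t→∞} y(t) = lim_{s→0} s*Y(s) where Y(s) = H(s)/s.
= lim_{s→0} H(s) = H(0) = num(0)/den(0) = 5/4 = 1.25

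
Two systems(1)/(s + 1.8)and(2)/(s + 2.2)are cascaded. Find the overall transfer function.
Series: H = H₁ · H₂ = (n₁·n₂)/(d₁·d₂).
Num: n₁·n₂ = 2. Den: d₁·d₂ = s^2 + 4*s + 3.96.
H(s) = (2)/(s^2 + 4*s + 3.96)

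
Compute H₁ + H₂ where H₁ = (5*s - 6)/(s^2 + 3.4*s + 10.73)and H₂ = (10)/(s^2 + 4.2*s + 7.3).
Parallel: H = H₁ + H₂ = (n₁·d₂ + n₂·d₁)/(d₁·d₂).
n₁·d₂ = 5*s^3 + 15*s^2 + 11.3*s - 43.8. n₂·d₁ = 10*s^2 + 34*s + 107.3. Sum = 5*s^3 + 25*s^2 + 45.3*s + 63.5. d₁·d₂ = s^4 + 7.6*s^3 + 32.31*s^2 + 69.886*s + 78.329.
H(s) = (5*s^3 + 25*s^2 + 45.3*s + 63.5)/(s^4 + 7.6*s^3 + 32.31*s^2 + 69.886*s + 78.329)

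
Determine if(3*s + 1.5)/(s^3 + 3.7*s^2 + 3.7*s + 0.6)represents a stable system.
Denominator: s^3 + 3.7*s^2 + 3.7*s + 0.6 = (s + 1.5)(s + 2)(s + 0.2). Poles: -0.2, -1.5, -2. All Re(p)<0: Yes (stable)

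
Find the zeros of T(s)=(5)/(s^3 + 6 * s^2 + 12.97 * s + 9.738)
Numerator is a nonzero constant (5) → Zeros: none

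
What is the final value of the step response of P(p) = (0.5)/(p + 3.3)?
FVT: lim_{t→∞} y(t) = lim_{p→0} p*Y(p) where Y(p) = P(p)/p.
= lim_{p→0} P(p) = P(0) = num(0)/den(0) = 0.5/3.3 = 0.1515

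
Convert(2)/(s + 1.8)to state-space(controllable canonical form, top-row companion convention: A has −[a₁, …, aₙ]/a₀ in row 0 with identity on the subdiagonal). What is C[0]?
Reachable canonical form: C = numerator coefficients (right-aligned, zero-padded to length n).
num = 2, C = [[2]].
C[0] = 2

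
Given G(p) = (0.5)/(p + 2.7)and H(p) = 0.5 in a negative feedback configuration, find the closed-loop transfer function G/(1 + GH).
Closed-loop T = G/(1+GH).
Numerator: G_num * H_den = 0.5.
Denominator: G_den * H_den + G_num * H_num = (p + 2.7) + (0.25) = p + 2.95.
T(p) = (0.5)/(p + 2.95)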